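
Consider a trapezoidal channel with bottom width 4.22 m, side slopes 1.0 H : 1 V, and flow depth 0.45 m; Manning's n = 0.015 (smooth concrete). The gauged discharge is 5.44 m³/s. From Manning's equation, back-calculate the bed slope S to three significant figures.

0.00543

A = (b + z·y)·y = (4.22 + 1.0×0.45)×0.45 = 2.102 m²
P = b + 2y√(1+z²) = 4.22 + 2×0.45×√(1+1.0²) = 5.493 m
R = A/P = 2.102/5.493 = 0.3826 m
S = (Q·n / (1·A·R^(2/3)))² = (5.44×0.015 / (1×2.102×0.5270))² = 0.005428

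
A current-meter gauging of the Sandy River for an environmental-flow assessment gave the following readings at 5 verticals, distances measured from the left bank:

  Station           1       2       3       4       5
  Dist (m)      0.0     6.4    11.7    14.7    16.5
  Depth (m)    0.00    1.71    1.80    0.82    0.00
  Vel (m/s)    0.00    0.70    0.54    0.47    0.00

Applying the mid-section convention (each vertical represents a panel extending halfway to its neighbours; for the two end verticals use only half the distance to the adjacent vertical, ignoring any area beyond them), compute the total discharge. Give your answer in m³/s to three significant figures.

w_2 = (11.7 − 0.0)/2 = 5.85 m; q_2 = 0.70 × 1.71 × 5.85 = 7.002 m³/s
w_3 = (14.7 − 6.4)/2 = 4.15 m; q_3 = 0.54 × 1.80 × 4.15 = 4.034 m³/s
w_4 = (16.5 − 11.7)/2 = 2.4 m; q_4 = 0.47 × 0.82 × 2.4 = 0.9250 m³/s
Stations 1, 5 contribute zero (depth or velocity is 0).
Q = Σ qᵢ = 11.96 m³/s

12.0 m³/s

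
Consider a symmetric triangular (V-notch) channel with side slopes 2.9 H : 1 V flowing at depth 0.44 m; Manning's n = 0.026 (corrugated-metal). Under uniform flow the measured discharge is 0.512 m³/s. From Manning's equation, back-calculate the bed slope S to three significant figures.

A = z·y² = 2.9×0.44² = 0.5614 m²
P = 2y√(1+z²) = 2×0.44×√(1+2.9²) = 2.699 m
R = A/P = 0.5614/2.699 = 0.2080 m
S = (Q·n / (1·A·R^(2/3)))² = (0.512×0.026 / (1×0.5614×0.3510))² = 0.004562

0.00456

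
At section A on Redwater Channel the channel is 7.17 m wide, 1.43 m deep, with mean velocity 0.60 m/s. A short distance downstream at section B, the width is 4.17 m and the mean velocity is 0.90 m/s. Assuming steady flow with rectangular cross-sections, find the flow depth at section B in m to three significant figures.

1.64 m

Q = A₁V₁ = (7.17×1.43) × 0.60 = 6.152 m³/s
d₂ = Q/(b₂ V₂) = 6.152/(4.17×0.90) = 1.639 m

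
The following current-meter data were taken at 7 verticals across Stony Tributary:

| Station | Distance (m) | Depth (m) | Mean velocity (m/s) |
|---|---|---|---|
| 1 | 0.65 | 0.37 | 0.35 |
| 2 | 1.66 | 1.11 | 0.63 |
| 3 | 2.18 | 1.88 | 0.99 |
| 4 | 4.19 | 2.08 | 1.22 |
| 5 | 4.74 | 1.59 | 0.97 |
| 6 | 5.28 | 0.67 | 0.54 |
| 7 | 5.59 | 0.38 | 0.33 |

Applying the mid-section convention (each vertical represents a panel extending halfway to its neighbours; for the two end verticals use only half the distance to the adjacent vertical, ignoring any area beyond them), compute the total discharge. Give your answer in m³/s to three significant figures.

7.22 m³/s

w_1 = (1.66 − 0.65)/2 = 0.505 m; q_1 = 0.35 × 0.37 × 0.505 = 0.06540 m³/s
w_2 = (2.18 − 0.65)/2 = 0.765 m; q_2 = 0.63 × 1.11 × 0.765 = 0.5350 m³/s
w_3 = (4.19 − 1.66)/2 = 1.265 m; q_3 = 0.99 × 1.88 × 1.265 = 2.354 m³/s
w_4 = (4.74 − 2.18)/2 = 1.28 m; q_4 = 1.22 × 2.08 × 1.28 = 3.248 m³/s
w_5 = (5.28 − 4.19)/2 = 0.545 m; q_5 = 0.97 × 1.59 × 0.545 = 0.8406 m³/s
w_6 = (5.59 − 4.74)/2 = 0.425 m; q_6 = 0.54 × 0.67 × 0.425 = 0.1538 m³/s
w_7 = (5.59 − 5.28)/2 = 0.155 m; q_7 = 0.33 × 0.38 × 0.155 = 0.01944 m³/s
Q = Σ qᵢ = 7.217 m³/s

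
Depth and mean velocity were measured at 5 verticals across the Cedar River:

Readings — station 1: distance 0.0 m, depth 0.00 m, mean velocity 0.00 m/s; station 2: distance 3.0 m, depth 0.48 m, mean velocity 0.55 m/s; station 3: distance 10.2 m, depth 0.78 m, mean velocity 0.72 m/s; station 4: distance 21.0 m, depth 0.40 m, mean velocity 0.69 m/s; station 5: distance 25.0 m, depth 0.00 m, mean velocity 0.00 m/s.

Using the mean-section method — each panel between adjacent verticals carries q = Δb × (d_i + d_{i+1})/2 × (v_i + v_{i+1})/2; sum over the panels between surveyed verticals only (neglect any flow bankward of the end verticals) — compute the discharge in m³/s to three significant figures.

7.85 m³/s

Panel 1-2: Δb = 3 m, d̄ = (0.00+0.48)/2 = 0.24, v̄ = (0.00+0.55)/2 = 0.275 → q = 3×0.24×0.275 = 0.1980 m³/s
Panel 2-3: Δb = 7.2 m, d̄ = (0.48+0.78)/2 = 0.63, v̄ = (0.55+0.72)/2 = 0.635 → q = 7.2×0.63×0.635 = 2.880 m³/s
Panel 3-4: Δb = 10.8 m, d̄ = (0.78+0.40)/2 = 0.59, v̄ = (0.72+0.69)/2 = 0.705 → q = 10.8×0.59×0.705 = 4.492 m³/s
Panel 4-5: Δb = 4 m, d̄ = (0.40+0.00)/2 = 0.2, v̄ = (0.69+0.00)/2 = 0.345 → q = 4×0.2×0.345 = 0.2760 m³/s
Q = Σ q = 7.847 m³/s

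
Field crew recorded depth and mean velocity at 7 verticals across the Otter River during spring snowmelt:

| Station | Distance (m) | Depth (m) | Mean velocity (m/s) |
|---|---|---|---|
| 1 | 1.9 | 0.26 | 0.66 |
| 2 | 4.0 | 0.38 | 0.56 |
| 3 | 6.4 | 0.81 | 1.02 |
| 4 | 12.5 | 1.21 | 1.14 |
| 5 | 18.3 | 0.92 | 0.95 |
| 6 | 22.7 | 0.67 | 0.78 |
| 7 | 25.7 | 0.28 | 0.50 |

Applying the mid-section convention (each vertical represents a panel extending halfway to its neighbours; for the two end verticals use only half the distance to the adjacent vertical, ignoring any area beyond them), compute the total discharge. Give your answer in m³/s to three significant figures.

w_1 = (4.0 − 1.9)/2 = 1.05 m; q_1 = 0.66 × 0.26 × 1.05 = 0.1802 m³/s
w_2 = (6.4 − 1.9)/2 = 2.25 m; q_2 = 0.56 × 0.38 × 2.25 = 0.4788 m³/s
w_3 = (12.5 − 4.0)/2 = 4.25 m; q_3 = 1.02 × 0.81 × 4.25 = 3.511 m³/s
w_4 = (18.3 − 6.4)/2 = 5.95 m; q_4 = 1.14 × 1.21 × 5.95 = 8.207 m³/s
w_5 = (22.7 − 12.5)/2 = 5.1 m; q_5 = 0.95 × 0.92 × 5.1 = 4.457 m³/s
w_6 = (25.7 − 18.3)/2 = 3.7 m; q_6 = 0.78 × 0.67 × 3.7 = 1.934 m³/s
w_7 = (25.7 − 22.7)/2 = 1.5 m; q_7 = 0.50 × 0.28 × 1.5 = 0.2100 m³/s
Q = Σ qᵢ = 18.98 m³/s

19.0 m³/s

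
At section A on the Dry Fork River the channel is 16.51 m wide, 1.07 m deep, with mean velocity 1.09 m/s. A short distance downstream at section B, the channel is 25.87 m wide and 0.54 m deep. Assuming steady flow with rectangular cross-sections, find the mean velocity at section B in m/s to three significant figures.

Q = A₁V₁ = (16.51×1.07) × 1.09 = 19.26 m³/s
A₂ = 25.87 × 0.54 = 13.97 m²
V₂ = Q/A₂ = 19.26/13.97 = 1.378 m/s

1.38 m/s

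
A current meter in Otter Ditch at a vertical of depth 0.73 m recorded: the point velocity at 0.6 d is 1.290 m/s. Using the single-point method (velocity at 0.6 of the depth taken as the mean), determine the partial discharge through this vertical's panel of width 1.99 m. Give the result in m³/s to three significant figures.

v̄ = v₀.₆ = 1.290 m/s
q = v̄ × d × w = 1.290 × 0.73 × 1.99 = 1.874 m³/s

1.87 m³/s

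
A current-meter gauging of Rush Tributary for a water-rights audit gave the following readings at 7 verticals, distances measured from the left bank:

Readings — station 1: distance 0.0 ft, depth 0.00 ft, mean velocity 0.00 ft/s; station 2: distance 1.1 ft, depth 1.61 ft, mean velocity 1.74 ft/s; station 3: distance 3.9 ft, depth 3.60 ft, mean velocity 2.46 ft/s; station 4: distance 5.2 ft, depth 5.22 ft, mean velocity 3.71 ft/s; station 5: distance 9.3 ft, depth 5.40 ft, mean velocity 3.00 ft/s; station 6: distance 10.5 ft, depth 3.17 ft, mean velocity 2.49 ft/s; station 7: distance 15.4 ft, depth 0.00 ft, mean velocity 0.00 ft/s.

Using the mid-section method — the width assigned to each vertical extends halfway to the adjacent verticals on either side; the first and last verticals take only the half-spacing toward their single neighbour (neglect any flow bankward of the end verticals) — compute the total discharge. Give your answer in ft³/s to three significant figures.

143 ft³/s

w_2 = (3.9 − 0.0)/2 = 1.95 ft; q_2 = 1.74 × 1.61 × 1.95 = 5.463 ft³/s
w_3 = (5.2 − 1.1)/2 = 2.05 ft; q_3 = 2.46 × 3.60 × 2.05 = 18.15 ft³/s
w_4 = (9.3 − 3.9)/2 = 2.7 ft; q_4 = 3.71 × 5.22 × 2.7 = 52.29 ft³/s
w_5 = (10.5 − 5.2)/2 = 2.65 ft; q_5 = 3.00 × 5.40 × 2.65 = 42.93 ft³/s
w_6 = (15.4 − 9.3)/2 = 3.05 ft; q_6 = 2.49 × 3.17 × 3.05 = 24.07 ft³/s
Stations 1, 7 contribute zero (depth or velocity is 0).
Q = Σ qᵢ = 142.9 ft³/s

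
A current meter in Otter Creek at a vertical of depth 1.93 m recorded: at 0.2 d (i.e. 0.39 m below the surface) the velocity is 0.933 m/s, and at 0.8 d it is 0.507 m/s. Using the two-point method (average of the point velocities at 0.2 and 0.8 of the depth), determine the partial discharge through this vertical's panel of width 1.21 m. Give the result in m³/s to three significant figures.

v̄ = (0.933 + 0.507) / 2 = 0.7200 m/s
q = v̄ × d × w = 0.7200 × 1.93 × 1.21 = 1.681 m³/s

1.68 m³/s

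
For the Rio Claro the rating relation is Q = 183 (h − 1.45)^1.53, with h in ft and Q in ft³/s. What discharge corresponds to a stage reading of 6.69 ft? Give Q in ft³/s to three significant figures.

2310 ft³/s

Q = 183 × (6.69 − 1.45)^1.53 = 183 × 5.24^1.53 = 2307 ft³/s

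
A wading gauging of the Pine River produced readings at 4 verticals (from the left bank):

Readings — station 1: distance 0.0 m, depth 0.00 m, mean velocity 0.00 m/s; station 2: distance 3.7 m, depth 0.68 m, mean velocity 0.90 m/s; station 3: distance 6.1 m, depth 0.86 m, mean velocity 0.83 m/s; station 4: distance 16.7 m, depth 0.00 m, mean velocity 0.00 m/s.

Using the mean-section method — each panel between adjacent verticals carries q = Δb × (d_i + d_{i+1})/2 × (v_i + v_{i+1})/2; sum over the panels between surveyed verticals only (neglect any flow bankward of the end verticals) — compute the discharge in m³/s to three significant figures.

Panel 1-2: Δb = 3.7 m, d̄ = (0.00+0.68)/2 = 0.34, v̄ = (0.00+0.90)/2 = 0.45 → q = 3.7×0.34×0.45 = 0.5661 m³/s
Panel 2-3: Δb = 2.4 m, d̄ = (0.68+0.86)/2 = 0.77, v̄ = (0.90+0.83)/2 = 0.865 → q = 2.4×0.77×0.865 = 1.599 m³/s
Panel 3-4: Δb = 10.6 m, d̄ = (0.86+0.00)/2 = 0.43, v̄ = (0.83+0.00)/2 = 0.415 → q = 10.6×0.43×0.415 = 1.892 m³/s
Q = Σ q = 4.056 m³/s

4.06 m³/s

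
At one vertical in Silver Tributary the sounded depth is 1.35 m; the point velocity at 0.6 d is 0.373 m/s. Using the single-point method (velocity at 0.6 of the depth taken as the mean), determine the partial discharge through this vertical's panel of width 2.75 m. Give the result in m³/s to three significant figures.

1.38 m³/s

v̄ = v₀.₆ = 0.373 m/s
q = v̄ × d × w = 0.3730 × 1.35 × 2.75 = 1.385 m³/s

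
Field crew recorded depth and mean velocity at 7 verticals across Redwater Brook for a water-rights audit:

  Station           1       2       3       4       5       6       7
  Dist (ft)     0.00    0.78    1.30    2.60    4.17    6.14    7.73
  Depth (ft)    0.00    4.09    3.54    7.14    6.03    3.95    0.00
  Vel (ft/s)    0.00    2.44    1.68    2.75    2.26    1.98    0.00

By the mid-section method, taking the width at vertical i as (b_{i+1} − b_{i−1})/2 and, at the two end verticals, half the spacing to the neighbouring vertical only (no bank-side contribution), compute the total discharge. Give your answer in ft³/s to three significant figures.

w_2 = (1.30 − 0.00)/2 = 0.65 ft; q_2 = 2.44 × 4.09 × 0.65 = 6.487 ft³/s
w_3 = (2.60 − 0.78)/2 = 0.91 ft; q_3 = 1.68 × 3.54 × 0.91 = 5.412 ft³/s
w_4 = (4.17 − 1.30)/2 = 1.435 ft; q_4 = 2.75 × 7.14 × 1.435 = 28.18 ft³/s
w_5 = (6.14 − 2.60)/2 = 1.77 ft; q_5 = 2.26 × 6.03 × 1.77 = 24.12 ft³/s
w_6 = (7.73 − 4.17)/2 = 1.78 ft; q_6 = 1.98 × 3.95 × 1.78 = 13.92 ft³/s
Stations 1, 7 contribute zero (depth or velocity is 0).
Q = Σ qᵢ = 78.12 ft³/s

78.1 ft³/s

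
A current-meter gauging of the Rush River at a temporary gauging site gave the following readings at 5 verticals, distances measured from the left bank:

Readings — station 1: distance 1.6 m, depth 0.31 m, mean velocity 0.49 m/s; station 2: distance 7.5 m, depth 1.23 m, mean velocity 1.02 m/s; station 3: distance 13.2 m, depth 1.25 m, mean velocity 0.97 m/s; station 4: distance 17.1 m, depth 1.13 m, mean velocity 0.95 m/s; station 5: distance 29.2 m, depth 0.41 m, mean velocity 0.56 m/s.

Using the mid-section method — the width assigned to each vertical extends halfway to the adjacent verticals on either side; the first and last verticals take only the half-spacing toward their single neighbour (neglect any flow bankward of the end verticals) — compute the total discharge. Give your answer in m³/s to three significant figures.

w_1 = (7.5 − 1.6)/2 = 2.95 m; q_1 = 0.49 × 0.31 × 2.95 = 0.4481 m³/s
w_2 = (13.2 − 1.6)/2 = 5.8 m; q_2 = 1.02 × 1.23 × 5.8 = 7.277 m³/s
w_3 = (17.1 − 7.5)/2 = 4.8 m; q_3 = 0.97 × 1.25 × 4.8 = 5.820 m³/s
w_4 = (29.2 − 13.2)/2 = 8 m; q_4 = 0.95 × 1.13 × 8 = 8.588 m³/s
w_5 = (29.2 − 17.1)/2 = 6.05 m; q_5 = 0.56 × 0.41 × 6.05 = 1.389 m³/s
Q = Σ qᵢ = 23.52 m³/s

23.5 m³/s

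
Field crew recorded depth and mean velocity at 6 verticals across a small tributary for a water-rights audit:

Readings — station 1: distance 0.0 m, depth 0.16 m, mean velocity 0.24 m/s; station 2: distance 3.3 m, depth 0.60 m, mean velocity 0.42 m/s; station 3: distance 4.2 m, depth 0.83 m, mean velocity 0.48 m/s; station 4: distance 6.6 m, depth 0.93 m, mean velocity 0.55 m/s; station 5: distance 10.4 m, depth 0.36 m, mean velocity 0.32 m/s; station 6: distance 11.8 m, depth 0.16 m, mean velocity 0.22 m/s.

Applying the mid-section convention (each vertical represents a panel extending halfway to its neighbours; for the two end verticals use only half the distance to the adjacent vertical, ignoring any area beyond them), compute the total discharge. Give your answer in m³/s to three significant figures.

3.16 m³/s

w_1 = (3.3 − 0.0)/2 = 1.65 m; q_1 = 0.24 × 0.16 × 1.65 = 0.06336 m³/s
w_2 = (4.2 − 0.0)/2 = 2.1 m; q_2 = 0.42 × 0.60 × 2.1 = 0.5292 m³/s
w_3 = (6.6 − 3.3)/2 = 1.65 m; q_3 = 0.48 × 0.83 × 1.65 = 0.6574 m³/s
w_4 = (10.4 − 4.2)/2 = 3.1 m; q_4 = 0.55 × 0.93 × 3.1 = 1.586 m³/s
w_5 = (11.8 − 6.6)/2 = 2.6 m; q_5 = 0.32 × 0.36 × 2.6 = 0.2995 m³/s
w_6 = (11.8 − 10.4)/2 = 0.7 m; q_6 = 0.22 × 0.16 × 0.7 = 0.02464 m³/s
Q = Σ qᵢ = 3.160 m³/s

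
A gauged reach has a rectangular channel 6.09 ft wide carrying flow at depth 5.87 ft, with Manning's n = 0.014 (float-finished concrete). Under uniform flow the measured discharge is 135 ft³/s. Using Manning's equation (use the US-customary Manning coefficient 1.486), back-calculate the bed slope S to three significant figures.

0.000501

A = b·y = 6.09 × 5.87 = 35.75 ft²
P = b + 2y = 6.09 + 2×5.87 = 17.83 ft
R = A/P = 35.75/17.83 = 2.005 ft
S = (Q·n / (1.486·A·R^(2/3)))² = (135×0.014 / (1.486×35.75×1.590))² = 0.0005007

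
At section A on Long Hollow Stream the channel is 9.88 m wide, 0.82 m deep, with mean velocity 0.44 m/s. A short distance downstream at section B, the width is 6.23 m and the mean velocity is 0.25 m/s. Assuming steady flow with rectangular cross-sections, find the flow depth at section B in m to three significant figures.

Q = A₁V₁ = (9.88×0.82) × 0.44 = 3.565 m³/s
d₂ = Q/(b₂ V₂) = 3.565/(6.23×0.25) = 2.289 m

2.29 m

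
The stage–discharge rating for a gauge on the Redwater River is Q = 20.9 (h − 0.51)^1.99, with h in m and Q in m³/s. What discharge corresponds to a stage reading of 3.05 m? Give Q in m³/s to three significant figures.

134 m³/s

Q = 20.9 × (3.05 − 0.51)^1.99 = 20.9 × 2.54^1.99 = 133.6 m³/s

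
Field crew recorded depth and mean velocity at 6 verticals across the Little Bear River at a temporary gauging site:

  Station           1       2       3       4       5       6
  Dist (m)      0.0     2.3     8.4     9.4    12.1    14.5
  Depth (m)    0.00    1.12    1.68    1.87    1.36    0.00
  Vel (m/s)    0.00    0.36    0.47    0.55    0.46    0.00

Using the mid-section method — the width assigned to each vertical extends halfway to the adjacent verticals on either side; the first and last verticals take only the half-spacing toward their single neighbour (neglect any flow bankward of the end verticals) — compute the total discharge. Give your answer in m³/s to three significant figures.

7.99 m³/s

w_2 = (8.4 − 0.0)/2 = 4.2 m; q_2 = 0.36 × 1.12 × 4.2 = 1.693 m³/s
w_3 = (9.4 − 2.3)/2 = 3.55 m; q_3 = 0.47 × 1.68 × 3.55 = 2.803 m³/s
w_4 = (12.1 − 8.4)/2 = 1.85 m; q_4 = 0.55 × 1.87 × 1.85 = 1.903 m³/s
w_5 = (14.5 − 9.4)/2 = 2.55 m; q_5 = 0.46 × 1.36 × 2.55 = 1.595 m³/s
Stations 1, 6 contribute zero (depth or velocity is 0).
Q = Σ qᵢ = 7.995 m³/s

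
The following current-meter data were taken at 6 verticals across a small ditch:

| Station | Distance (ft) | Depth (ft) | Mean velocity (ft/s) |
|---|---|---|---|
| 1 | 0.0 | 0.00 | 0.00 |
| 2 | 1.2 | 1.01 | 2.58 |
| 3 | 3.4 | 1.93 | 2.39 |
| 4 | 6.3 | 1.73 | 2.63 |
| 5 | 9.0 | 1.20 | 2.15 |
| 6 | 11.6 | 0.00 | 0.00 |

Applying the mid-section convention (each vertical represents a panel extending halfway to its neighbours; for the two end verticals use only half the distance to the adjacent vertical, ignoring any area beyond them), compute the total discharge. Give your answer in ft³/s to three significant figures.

w_2 = (3.4 − 0.0)/2 = 1.7 ft; q_2 = 2.58 × 1.01 × 1.7 = 4.430 ft³/s
w_3 = (6.3 − 1.2)/2 = 2.55 ft; q_3 = 2.39 × 1.93 × 2.55 = 11.76 ft³/s
w_4 = (9.0 − 3.4)/2 = 2.8 ft; q_4 = 2.63 × 1.73 × 2.8 = 12.74 ft³/s
w_5 = (11.6 − 6.3)/2 = 2.65 ft; q_5 = 2.15 × 1.20 × 2.65 = 6.837 ft³/s
Stations 1, 6 contribute zero (depth or velocity is 0).
Q = Σ qᵢ = 35.77 ft³/s

35.8 ft³/s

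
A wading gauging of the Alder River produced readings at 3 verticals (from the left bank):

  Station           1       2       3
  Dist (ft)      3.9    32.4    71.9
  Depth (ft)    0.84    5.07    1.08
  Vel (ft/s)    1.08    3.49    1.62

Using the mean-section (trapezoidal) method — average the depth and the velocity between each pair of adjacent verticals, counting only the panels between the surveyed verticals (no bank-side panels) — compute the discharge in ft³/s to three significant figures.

Panel 1-2: Δb = 28.5 ft, d̄ = (0.84+5.07)/2 = 2.955, v̄ = (1.08+3.49)/2 = 2.285 → q = 28.5×2.955×2.285 = 192.4 ft³/s
Panel 2-3: Δb = 39.5 ft, d̄ = (5.07+1.08)/2 = 3.075, v̄ = (3.49+1.62)/2 = 2.555 → q = 39.5×3.075×2.555 = 310.3 ft³/s
Q = Σ q = 502.8 ft³/s

503 ft³/s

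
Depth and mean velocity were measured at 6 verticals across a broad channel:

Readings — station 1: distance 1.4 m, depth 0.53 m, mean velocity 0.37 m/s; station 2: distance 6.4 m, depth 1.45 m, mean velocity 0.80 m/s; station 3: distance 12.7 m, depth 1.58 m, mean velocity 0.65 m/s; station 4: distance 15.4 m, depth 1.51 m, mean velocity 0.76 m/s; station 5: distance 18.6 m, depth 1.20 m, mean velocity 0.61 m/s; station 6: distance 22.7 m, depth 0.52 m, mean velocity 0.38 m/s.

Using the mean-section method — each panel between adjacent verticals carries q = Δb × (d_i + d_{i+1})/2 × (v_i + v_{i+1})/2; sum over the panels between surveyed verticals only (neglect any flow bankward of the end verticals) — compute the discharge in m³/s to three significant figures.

Panel 1-2: Δb = 5 m, d̄ = (0.53+1.45)/2 = 0.99, v̄ = (0.37+0.80)/2 = 0.585 → q = 5×0.99×0.585 = 2.896 m³/s
Panel 2-3: Δb = 6.3 m, d̄ = (1.45+1.58)/2 = 1.515, v̄ = (0.80+0.65)/2 = 0.725 → q = 6.3×1.515×0.725 = 6.920 m³/s
Panel 3-4: Δb = 2.7 m, d̄ = (1.58+1.51)/2 = 1.545, v̄ = (0.65+0.76)/2 = 0.705 → q = 2.7×1.545×0.705 = 2.941 m³/s
Panel 4-5: Δb = 3.2 m, d̄ = (1.51+1.20)/2 = 1.355, v̄ = (0.76+0.61)/2 = 0.685 → q = 3.2×1.355×0.685 = 2.970 m³/s
Panel 5-6: Δb = 4.1 m, d̄ = (1.20+0.52)/2 = 0.86, v̄ = (0.61+0.38)/2 = 0.495 → q = 4.1×0.86×0.495 = 1.745 m³/s
Q = Σ q = 17.47 m³/s

17.5 m³/s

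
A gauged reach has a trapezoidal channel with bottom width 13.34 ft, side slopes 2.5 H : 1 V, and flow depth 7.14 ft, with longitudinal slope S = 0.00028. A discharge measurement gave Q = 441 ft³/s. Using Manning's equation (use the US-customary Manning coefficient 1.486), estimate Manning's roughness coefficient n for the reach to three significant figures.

A = (b + z·y)·y = (13.34 + 2.5×7.14)×7.14 = 222.7 ft²
P = b + 2y√(1+z²) = 13.34 + 2×7.14×√(1+2.5²) = 51.79 ft
R = A/P = 222.7/51.79 = 4.300 ft
n = (1.486/Q)·A·R^(2/3)·S^(1/2) = (1.486/441) × 222.7 × 2.644 × 0.01673 = 0.03320

0.0332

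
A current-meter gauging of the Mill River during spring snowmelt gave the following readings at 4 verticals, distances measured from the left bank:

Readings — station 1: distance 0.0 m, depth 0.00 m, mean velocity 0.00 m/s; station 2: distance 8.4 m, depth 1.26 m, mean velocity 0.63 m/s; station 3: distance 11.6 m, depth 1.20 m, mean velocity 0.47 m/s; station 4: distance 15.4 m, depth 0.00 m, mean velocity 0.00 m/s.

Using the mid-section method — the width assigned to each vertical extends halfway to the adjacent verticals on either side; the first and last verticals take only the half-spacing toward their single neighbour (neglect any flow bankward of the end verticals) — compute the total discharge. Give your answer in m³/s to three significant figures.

6.58 m³/s

w_2 = (11.6 − 0.0)/2 = 5.8 m; q_2 = 0.63 × 1.26 × 5.8 = 4.604 m³/s
w_3 = (15.4 − 8.4)/2 = 3.5 m; q_3 = 0.47 × 1.20 × 3.5 = 1.974 m³/s
Stations 1, 4 contribute zero (depth or velocity is 0).
Q = Σ qᵢ = 6.578 m³/s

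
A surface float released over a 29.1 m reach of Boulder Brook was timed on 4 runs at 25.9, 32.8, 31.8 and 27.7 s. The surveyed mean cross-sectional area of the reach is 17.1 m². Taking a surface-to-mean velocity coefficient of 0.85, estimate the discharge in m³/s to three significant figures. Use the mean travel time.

t̄ = (25.9 + 32.8 + 31.8 + 27.7) / 4 = 29.55 s
v_surface = L / t̄ = 29.1 / 29.55 = 0.9848 m/s
v_mean = 0.85 × 0.9848 = 0.8371 m/s
Q = A × v_mean = 17.1 × 0.8371 = 14.31 m³/s

14.3 m³/s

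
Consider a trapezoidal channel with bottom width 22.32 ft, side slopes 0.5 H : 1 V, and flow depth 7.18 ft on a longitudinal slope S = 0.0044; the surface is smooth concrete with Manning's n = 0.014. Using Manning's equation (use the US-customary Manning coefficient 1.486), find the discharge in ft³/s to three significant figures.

A = (b + z·y)·y = (22.32 + 0.5×7.18)×7.18 = 186.0 ft²
P = b + 2y√(1+z²) = 22.32 + 2×7.18×√(1+0.5²) = 38.37 ft
R = A/P = 186.0/38.37 = 4.848 ft
Q = (1.486/n)·A·R^(2/3)·S^(1/2) = (1.486/0.014) × 186.0 × 4.848^(2/3) × 0.0044^(1/2) = 3752 ft³/s

3750 ft³/s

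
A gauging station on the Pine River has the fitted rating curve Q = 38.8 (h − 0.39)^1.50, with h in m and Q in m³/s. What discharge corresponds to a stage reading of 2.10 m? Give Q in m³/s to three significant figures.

86.8 m³/s

Q = 38.8 × (2.10 − 0.39)^1.50 = 38.8 × 1.71^1.50 = 86.76 m³/s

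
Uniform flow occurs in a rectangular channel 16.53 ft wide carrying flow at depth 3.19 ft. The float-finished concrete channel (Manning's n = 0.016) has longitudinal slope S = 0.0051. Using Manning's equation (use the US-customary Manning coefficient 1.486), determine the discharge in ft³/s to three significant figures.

610 ft³/s

A = b·y = 16.53 × 3.19 = 52.73 ft²
P = b + 2y = 16.53 + 2×3.19 = 22.91 ft
R = A/P = 52.73/22.91 = 2.302 ft
Q = (1.486/n)·A·R^(2/3)·S^(1/2) = (1.486/0.016) × 52.73 × 2.302^(2/3) × 0.0051^(1/2) = 609.7 ft³/s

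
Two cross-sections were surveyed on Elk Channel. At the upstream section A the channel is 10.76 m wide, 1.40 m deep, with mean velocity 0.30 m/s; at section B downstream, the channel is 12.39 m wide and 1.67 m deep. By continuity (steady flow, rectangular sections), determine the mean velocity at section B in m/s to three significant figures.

0.218 m/s

Q = A₁V₁ = (10.76×1.40) × 0.30 = 4.519 m³/s
A₂ = 12.39 × 1.67 = 20.69 m²
V₂ = Q/A₂ = 4.519/20.69 = 0.2184 m/s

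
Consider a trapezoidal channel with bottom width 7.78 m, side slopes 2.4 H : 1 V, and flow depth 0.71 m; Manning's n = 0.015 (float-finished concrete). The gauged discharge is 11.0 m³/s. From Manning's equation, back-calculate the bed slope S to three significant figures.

0.00122

A = (b + z·y)·y = (7.78 + 2.4×0.71)×0.71 = 6.734 m²
P = b + 2y√(1+z²) = 7.78 + 2×0.71×√(1+2.4²) = 11.47 m
R = A/P = 6.734/11.47 = 0.5870 m
S = (Q·n / (1·A·R^(2/3)))² = (11.0×0.015 / (1×6.734×0.7010))² = 0.001222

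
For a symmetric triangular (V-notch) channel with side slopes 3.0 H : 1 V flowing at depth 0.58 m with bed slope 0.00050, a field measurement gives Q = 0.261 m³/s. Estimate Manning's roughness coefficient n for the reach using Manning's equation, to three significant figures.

0.0366

A = z·y² = 3.0×0.58² = 1.009 m²
P = 2y√(1+z²) = 2×0.58×√(1+3.0²) = 3.668 m
R = A/P = 1.009/3.668 = 0.2751 m
n = (1/Q)·A·R^(2/3)·S^(1/2) = (1/0.261) × 1.009 × 0.4230 × 0.02236 = 0.03657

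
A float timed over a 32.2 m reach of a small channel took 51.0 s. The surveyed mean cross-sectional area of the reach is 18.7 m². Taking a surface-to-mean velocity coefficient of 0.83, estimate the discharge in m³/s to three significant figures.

9.80 m³/s

v_surface = L / t̄ = 32.2 / 51 = 0.6314 m/s
v_mean = 0.83 × 0.6314 = 0.5240 m/s
Q = A × v_mean = 18.7 × 0.5240 = 9.800 m³/s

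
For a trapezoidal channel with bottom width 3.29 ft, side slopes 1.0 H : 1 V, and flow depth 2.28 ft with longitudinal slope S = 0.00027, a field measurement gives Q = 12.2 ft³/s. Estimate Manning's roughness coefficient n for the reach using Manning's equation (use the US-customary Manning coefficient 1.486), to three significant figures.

A = (b + z·y)·y = (3.29 + 1.0×2.28)×2.28 = 12.70 ft²
P = b + 2y√(1+z²) = 3.29 + 2×2.28×√(1+1.0²) = 9.739 ft
R = A/P = 12.70/9.739 = 1.304 ft
n = (1.486/Q)·A·R^(2/3)·S^(1/2) = (1.486/12.2) × 12.70 × 1.194 × 0.01643 = 0.03034

0.0303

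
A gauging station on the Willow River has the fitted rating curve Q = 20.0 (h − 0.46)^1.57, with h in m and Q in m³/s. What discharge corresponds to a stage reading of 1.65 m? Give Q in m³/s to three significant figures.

Q = 20.0 × (1.65 − 0.46)^1.57 = 20.0 × 1.19^1.57 = 26.28 m³/s

26.3 m³/s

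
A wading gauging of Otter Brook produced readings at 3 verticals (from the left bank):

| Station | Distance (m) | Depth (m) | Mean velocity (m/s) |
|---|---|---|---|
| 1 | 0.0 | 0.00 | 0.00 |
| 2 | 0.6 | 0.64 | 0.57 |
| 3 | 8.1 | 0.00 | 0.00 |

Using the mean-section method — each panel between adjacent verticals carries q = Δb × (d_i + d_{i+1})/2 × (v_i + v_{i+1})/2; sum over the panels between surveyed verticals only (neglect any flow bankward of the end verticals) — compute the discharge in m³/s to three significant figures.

Panel 1-2: Δb = 0.6 m, d̄ = (0.00+0.64)/2 = 0.32, v̄ = (0.00+0.57)/2 = 0.285 → q = 0.6×0.32×0.285 = 0.05472 m³/s
Panel 2-3: Δb = 7.5 m, d̄ = (0.64+0.00)/2 = 0.32, v̄ = (0.57+0.00)/2 = 0.285 → q = 7.5×0.32×0.285 = 0.6840 m³/s
Q = Σ q = 0.7387 m³/s

0.739 m³/s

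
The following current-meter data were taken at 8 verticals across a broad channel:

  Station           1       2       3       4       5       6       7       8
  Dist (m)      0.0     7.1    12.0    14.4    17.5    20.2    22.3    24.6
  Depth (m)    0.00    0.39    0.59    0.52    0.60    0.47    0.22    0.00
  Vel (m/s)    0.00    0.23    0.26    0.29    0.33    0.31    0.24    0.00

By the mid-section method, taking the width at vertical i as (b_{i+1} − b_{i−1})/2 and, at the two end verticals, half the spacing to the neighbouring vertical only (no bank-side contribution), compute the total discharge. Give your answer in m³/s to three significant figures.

2.55 m³/s

w_2 = (12.0 − 0.0)/2 = 6 m; q_2 = 0.23 × 0.39 × 6 = 0.5382 m³/s
w_3 = (14.4 − 7.1)/2 = 3.65 m; q_3 = 0.26 × 0.59 × 3.65 = 0.5599 m³/s
w_4 = (17.5 − 12.0)/2 = 2.75 m; q_4 = 0.29 × 0.52 × 2.75 = 0.4147 m³/s
w_5 = (20.2 − 14.4)/2 = 2.9 m; q_5 = 0.33 × 0.60 × 2.9 = 0.5742 m³/s
w_6 = (22.3 − 17.5)/2 = 2.4 m; q_6 = 0.31 × 0.47 × 2.4 = 0.3497 m³/s
w_7 = (24.6 − 20.2)/2 = 2.2 m; q_7 = 0.24 × 0.22 × 2.2 = 0.1162 m³/s
Stations 1, 8 contribute zero (depth or velocity is 0).
Q = Σ qᵢ = 2.553 m³/s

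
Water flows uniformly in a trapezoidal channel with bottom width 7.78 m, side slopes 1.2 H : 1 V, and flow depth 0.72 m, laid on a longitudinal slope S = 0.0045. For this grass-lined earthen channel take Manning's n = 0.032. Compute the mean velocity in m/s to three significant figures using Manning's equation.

A = (b + z·y)·y = (7.78 + 1.2×0.72)×0.72 = 6.224 m²
P = b + 2y√(1+z²) = 7.78 + 2×0.72×√(1+1.2²) = 10.03 m
R = A/P = 6.224/10.03 = 0.6205 m
Q = (1/n)·A·R^(2/3)·S^(1/2) = (1/0.032) × 6.224 × 0.6205^(2/3) × 0.0045^(1/2) = 9.492 m³/s
V = Q/A = 9.492/6.224 = 1.525 m/s

1.53 m/s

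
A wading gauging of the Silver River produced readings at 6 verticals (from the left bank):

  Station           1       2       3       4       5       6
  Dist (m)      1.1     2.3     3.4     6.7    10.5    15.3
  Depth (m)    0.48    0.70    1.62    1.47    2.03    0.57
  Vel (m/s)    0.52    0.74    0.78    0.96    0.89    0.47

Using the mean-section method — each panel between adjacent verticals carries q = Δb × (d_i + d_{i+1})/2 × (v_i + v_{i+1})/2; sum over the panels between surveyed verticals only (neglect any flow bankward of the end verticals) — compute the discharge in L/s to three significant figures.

16200 L/s

Panel 1-2: Δb = 1.2 m, d̄ = (0.48+0.70)/2 = 0.59, v̄ = (0.52+0.74)/2 = 0.63 → q = 1.2×0.59×0.63 = 0.4460 m³/s
Panel 2-3: Δb = 1.1 m, d̄ = (0.70+1.62)/2 = 1.16, v̄ = (0.74+0.78)/2 = 0.76 → q = 1.1×1.16×0.76 = 0.9698 m³/s
Panel 3-4: Δb = 3.3 m, d̄ = (1.62+1.47)/2 = 1.545, v̄ = (0.78+0.96)/2 = 0.87 → q = 3.3×1.545×0.87 = 4.436 m³/s
Panel 4-5: Δb = 3.8 m, d̄ = (1.47+2.03)/2 = 1.75, v̄ = (0.96+0.89)/2 = 0.925 → q = 3.8×1.75×0.925 = 6.151 m³/s
Panel 5-6: Δb = 4.8 m, d̄ = (2.03+0.57)/2 = 1.3, v̄ = (0.89+0.47)/2 = 0.68 → q = 4.8×1.3×0.68 = 4.243 m³/s
Q = Σ q = 16.25 m³/s
= 16.25 × 1000 = 16250 L/s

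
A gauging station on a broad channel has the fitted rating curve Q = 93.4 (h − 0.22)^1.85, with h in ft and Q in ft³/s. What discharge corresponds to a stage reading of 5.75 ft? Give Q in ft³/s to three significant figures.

2210 ft³/s

Q = 93.4 × (5.75 − 0.22)^1.85 = 93.4 × 5.53^1.85 = 2210 ft³/s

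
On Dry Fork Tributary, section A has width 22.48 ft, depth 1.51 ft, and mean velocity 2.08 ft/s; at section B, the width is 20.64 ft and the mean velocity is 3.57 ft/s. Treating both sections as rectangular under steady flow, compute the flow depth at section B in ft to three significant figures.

0.958 ft

Q = A₁V₁ = (22.48×1.51) × 2.08 = 70.61 ft³/s
d₂ = Q/(b₂ V₂) = 70.61/(20.64×3.57) = 0.9582 ft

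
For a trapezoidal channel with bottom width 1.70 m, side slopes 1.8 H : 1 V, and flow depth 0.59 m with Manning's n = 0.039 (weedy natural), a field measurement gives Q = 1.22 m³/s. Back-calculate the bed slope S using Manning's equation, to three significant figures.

A = (b + z·y)·y = (1.70 + 1.8×0.59)×0.59 = 1.630 m²
P = b + 2y√(1+z²) = 1.70 + 2×0.59×√(1+1.8²) = 4.130 m
R = A/P = 1.630/4.130 = 0.3946 m
S = (Q·n / (1·A·R^(2/3)))² = (1.22×0.039 / (1×1.630×0.5380))² = 0.002946

0.00295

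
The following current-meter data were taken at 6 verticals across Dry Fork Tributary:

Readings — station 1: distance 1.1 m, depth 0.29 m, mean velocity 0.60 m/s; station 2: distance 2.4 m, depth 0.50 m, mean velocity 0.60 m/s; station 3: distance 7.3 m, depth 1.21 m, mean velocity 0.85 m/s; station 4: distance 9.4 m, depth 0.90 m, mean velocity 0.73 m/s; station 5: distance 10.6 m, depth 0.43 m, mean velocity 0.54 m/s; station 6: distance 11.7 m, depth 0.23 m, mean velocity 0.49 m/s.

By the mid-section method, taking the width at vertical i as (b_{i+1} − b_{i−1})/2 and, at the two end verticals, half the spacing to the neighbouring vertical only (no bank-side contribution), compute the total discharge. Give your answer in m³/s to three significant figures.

6.06 m³/s

w_1 = (2.4 − 1.1)/2 = 0.65 m; q_1 = 0.60 × 0.29 × 0.65 = 0.1131 m³/s
w_2 = (7.3 − 1.1)/2 = 3.1 m; q_2 = 0.60 × 0.50 × 3.1 = 0.9300 m³/s
w_3 = (9.4 − 2.4)/2 = 3.5 m; q_3 = 0.85 × 1.21 × 3.5 = 3.600 m³/s
w_4 = (10.6 − 7.3)/2 = 1.65 m; q_4 = 0.73 × 0.90 × 1.65 = 1.084 m³/s
w_5 = (11.7 − 9.4)/2 = 1.15 m; q_5 = 0.54 × 0.43 × 1.15 = 0.2670 m³/s
w_6 = (11.7 − 10.6)/2 = 0.55 m; q_6 = 0.49 × 0.23 × 0.55 = 0.06199 m³/s
Q = Σ qᵢ = 6.056 m³/s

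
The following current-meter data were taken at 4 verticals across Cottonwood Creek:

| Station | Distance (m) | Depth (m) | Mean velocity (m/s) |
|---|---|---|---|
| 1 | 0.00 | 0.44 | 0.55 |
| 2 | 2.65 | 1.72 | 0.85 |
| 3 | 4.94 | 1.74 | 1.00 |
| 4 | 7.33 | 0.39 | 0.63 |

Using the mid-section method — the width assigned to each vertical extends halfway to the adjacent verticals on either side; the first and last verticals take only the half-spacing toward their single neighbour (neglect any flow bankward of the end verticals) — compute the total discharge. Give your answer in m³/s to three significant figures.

8.30 m³/s

w_1 = (2.65 − 0.00)/2 = 1.325 m; q_1 = 0.55 × 0.44 × 1.325 = 0.3207 m³/s
w_2 = (4.94 − 0.00)/2 = 2.47 m; q_2 = 0.85 × 1.72 × 2.47 = 3.611 m³/s
w_3 = (7.33 − 2.65)/2 = 2.34 m; q_3 = 1.00 × 1.74 × 2.34 = 4.072 m³/s
w_4 = (7.33 − 4.94)/2 = 1.195 m; q_4 = 0.63 × 0.39 × 1.195 = 0.2936 m³/s
Q = Σ qᵢ = 8.297 m³/s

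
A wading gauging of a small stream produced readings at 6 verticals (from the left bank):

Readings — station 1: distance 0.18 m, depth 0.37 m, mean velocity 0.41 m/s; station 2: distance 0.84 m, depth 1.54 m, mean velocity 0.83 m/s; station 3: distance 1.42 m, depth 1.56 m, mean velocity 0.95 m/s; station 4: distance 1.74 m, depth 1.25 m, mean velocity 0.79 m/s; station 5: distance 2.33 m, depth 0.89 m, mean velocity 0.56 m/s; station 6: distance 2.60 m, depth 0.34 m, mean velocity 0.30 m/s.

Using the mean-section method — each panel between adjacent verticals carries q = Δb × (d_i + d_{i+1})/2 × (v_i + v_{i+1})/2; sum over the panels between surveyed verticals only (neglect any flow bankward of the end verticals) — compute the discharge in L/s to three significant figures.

Panel 1-2: Δb = 0.66 m, d̄ = (0.37+1.54)/2 = 0.955, v̄ = (0.41+0.83)/2 = 0.62 → q = 0.66×0.955×0.62 = 0.3908 m³/s
Panel 2-3: Δb = 0.58 m, d̄ = (1.54+1.56)/2 = 1.55, v̄ = (0.83+0.95)/2 = 0.89 → q = 0.58×1.55×0.89 = 0.8001 m³/s
Panel 3-4: Δb = 0.32 m, d̄ = (1.56+1.25)/2 = 1.405, v̄ = (0.95+0.79)/2 = 0.87 → q = 0.32×1.405×0.87 = 0.3912 m³/s
Panel 4-5: Δb = 0.59 m, d̄ = (1.25+0.89)/2 = 1.07, v̄ = (0.79+0.56)/2 = 0.675 → q = 0.59×1.07×0.675 = 0.4261 m³/s
Panel 5-6: Δb = 0.27 m, d̄ = (0.89+0.34)/2 = 0.615, v̄ = (0.56+0.30)/2 = 0.43 → q = 0.27×0.615×0.43 = 0.07140 m³/s
Q = Σ q = 2.080 m³/s
= 2.080 × 1000 = 2080 L/s

2080 L/s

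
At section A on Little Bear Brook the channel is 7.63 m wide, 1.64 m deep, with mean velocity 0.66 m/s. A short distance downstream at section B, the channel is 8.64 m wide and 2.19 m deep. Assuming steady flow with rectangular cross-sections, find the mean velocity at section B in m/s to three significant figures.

0.436 m/s

Q = A₁V₁ = (7.63×1.64) × 0.66 = 8.259 m³/s
A₂ = 8.64 × 2.19 = 18.92 m²
V₂ = Q/A₂ = 8.259/18.92 = 0.4365 m/s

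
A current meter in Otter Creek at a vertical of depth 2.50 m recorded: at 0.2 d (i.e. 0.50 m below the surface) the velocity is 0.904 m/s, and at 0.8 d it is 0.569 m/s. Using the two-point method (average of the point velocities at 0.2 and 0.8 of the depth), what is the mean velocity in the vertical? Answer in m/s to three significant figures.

0.737 m/s

v̄ = (0.904 + 0.569) / 2 = 0.7365 m/s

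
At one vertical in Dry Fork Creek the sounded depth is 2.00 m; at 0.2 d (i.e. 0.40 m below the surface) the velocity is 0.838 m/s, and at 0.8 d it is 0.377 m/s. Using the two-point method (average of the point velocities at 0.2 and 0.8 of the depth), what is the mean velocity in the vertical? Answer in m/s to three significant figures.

v̄ = (0.838 + 0.377) / 2 = 0.6075 m/s

0.608 m/s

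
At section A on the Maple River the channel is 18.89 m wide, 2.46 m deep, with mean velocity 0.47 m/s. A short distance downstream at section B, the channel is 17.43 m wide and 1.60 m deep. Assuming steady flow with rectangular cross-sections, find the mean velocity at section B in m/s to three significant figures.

0.783 m/s

Q = A₁V₁ = (18.89×2.46) × 0.47 = 21.84 m³/s
A₂ = 17.43 × 1.60 = 27.89 m²
V₂ = Q/A₂ = 21.84/27.89 = 0.7832 m/s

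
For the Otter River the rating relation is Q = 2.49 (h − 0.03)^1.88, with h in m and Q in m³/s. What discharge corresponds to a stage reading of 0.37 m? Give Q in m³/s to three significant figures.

0.328 m³/s

Q = 2.49 × (0.37 − 0.03)^1.88 = 2.49 × 0.34^1.88 = 0.3276 m³/s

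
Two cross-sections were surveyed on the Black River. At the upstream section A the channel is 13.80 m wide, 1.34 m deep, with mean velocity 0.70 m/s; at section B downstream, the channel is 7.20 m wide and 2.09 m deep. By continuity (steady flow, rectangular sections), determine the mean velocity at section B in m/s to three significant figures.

Q = A₁V₁ = (13.80×1.34) × 0.70 = 12.94 m³/s
A₂ = 7.20 × 2.09 = 15.05 m²
V₂ = Q/A₂ = 12.94/15.05 = 0.8602 m/s

0.860 m/s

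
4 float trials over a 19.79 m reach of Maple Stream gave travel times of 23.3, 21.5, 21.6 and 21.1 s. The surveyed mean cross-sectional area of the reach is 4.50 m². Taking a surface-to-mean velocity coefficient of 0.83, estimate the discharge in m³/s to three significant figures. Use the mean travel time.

t̄ = (23.3 + 21.5 + 21.6 + 21.1) / 4 = 21.875 s
v_surface = L / t̄ = 19.79 / 21.875 = 0.9047 m/s
v_mean = 0.83 × 0.9047 = 0.7509 m/s
Q = A × v_mean = 4.50 × 0.7509 = 3.379 m³/s

3.38 m³/s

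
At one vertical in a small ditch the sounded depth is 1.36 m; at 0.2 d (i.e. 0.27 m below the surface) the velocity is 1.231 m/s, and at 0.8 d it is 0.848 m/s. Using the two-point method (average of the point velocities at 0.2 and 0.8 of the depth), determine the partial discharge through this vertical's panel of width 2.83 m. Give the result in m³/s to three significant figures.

4.00 m³/s

v̄ = (1.231 + 0.848) / 2 = 1.040 m/s
q = v̄ × d × w = 1.040 × 1.36 × 2.83 = 4.001 m³/s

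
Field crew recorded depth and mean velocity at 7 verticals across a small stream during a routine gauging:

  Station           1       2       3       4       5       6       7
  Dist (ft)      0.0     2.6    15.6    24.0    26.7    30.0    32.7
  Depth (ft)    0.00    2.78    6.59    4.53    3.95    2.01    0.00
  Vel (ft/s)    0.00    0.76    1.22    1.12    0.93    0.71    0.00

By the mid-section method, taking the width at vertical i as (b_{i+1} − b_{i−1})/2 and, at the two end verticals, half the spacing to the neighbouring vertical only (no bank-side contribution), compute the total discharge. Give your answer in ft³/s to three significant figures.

w_2 = (15.6 − 0.0)/2 = 7.8 ft; q_2 = 0.76 × 2.78 × 7.8 = 16.48 ft³/s
w_3 = (24.0 − 2.6)/2 = 10.7 ft; q_3 = 1.22 × 6.59 × 10.7 = 86.03 ft³/s
w_4 = (26.7 − 15.6)/2 = 5.55 ft; q_4 = 1.12 × 4.53 × 5.55 = 28.16 ft³/s
w_5 = (30.0 − 24.0)/2 = 3 ft; q_5 = 0.93 × 3.95 × 3 = 11.02 ft³/s
w_6 = (32.7 − 26.7)/2 = 3 ft; q_6 = 0.71 × 2.01 × 3 = 4.281 ft³/s
Stations 1, 7 contribute zero (depth or velocity is 0).
Q = Σ qᵢ = 146.0 ft³/s

146 ft³/s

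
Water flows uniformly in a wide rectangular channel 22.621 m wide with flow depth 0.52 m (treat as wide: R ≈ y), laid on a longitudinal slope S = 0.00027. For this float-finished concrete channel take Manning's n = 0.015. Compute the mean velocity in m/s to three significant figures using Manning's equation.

A = b·y = 22.621 × 0.52 = 11.76 m²
Wide channel: R ≈ y = 0.52 m
Q = (1/n)·A·R^(2/3)·S^(1/2) = (1/0.015) × 11.76 × 0.5200^(2/3) × 0.00027^(1/2) = 8.332 m³/s
V = Q/A = 8.332/11.76 = 0.7084 m/s

0.708 m/s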